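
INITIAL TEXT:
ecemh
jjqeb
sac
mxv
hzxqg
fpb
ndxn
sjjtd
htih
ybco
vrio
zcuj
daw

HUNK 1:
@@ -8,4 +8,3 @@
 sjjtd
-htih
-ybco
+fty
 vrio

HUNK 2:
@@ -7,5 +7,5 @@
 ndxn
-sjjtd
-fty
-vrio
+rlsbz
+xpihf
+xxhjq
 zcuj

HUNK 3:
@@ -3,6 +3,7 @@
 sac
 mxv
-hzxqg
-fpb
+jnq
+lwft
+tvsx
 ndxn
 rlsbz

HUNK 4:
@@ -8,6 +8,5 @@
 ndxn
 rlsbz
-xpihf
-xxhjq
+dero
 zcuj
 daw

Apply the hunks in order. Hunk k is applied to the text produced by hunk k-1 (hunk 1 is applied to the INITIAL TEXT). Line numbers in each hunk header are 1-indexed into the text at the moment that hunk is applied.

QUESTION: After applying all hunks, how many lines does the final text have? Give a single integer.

Answer: 12

Derivation:
Hunk 1: at line 8 remove [htih,ybco] add [fty] -> 12 lines: ecemh jjqeb sac mxv hzxqg fpb ndxn sjjtd fty vrio zcuj daw
Hunk 2: at line 7 remove [sjjtd,fty,vrio] add [rlsbz,xpihf,xxhjq] -> 12 lines: ecemh jjqeb sac mxv hzxqg fpb ndxn rlsbz xpihf xxhjq zcuj daw
Hunk 3: at line 3 remove [hzxqg,fpb] add [jnq,lwft,tvsx] -> 13 lines: ecemh jjqeb sac mxv jnq lwft tvsx ndxn rlsbz xpihf xxhjq zcuj daw
Hunk 4: at line 8 remove [xpihf,xxhjq] add [dero] -> 12 lines: ecemh jjqeb sac mxv jnq lwft tvsx ndxn rlsbz dero zcuj daw
Final line count: 12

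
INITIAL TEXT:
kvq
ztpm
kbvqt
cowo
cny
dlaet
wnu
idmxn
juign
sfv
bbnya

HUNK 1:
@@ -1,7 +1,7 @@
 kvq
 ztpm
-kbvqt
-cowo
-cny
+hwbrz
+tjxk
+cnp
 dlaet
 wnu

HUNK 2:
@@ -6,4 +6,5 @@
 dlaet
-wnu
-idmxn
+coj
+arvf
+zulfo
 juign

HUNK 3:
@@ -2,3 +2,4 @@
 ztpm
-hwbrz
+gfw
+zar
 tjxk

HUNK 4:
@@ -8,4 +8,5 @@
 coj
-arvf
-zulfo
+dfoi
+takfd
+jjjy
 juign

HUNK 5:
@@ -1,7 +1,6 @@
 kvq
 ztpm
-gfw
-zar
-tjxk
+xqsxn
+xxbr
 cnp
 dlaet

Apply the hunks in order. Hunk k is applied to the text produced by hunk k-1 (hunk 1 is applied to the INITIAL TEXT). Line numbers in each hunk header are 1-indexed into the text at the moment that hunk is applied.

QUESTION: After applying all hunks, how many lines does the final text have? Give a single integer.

Hunk 1: at line 1 remove [kbvqt,cowo,cny] add [hwbrz,tjxk,cnp] -> 11 lines: kvq ztpm hwbrz tjxk cnp dlaet wnu idmxn juign sfv bbnya
Hunk 2: at line 6 remove [wnu,idmxn] add [coj,arvf,zulfo] -> 12 lines: kvq ztpm hwbrz tjxk cnp dlaet coj arvf zulfo juign sfv bbnya
Hunk 3: at line 2 remove [hwbrz] add [gfw,zar] -> 13 lines: kvq ztpm gfw zar tjxk cnp dlaet coj arvf zulfo juign sfv bbnya
Hunk 4: at line 8 remove [arvf,zulfo] add [dfoi,takfd,jjjy] -> 14 lines: kvq ztpm gfw zar tjxk cnp dlaet coj dfoi takfd jjjy juign sfv bbnya
Hunk 5: at line 1 remove [gfw,zar,tjxk] add [xqsxn,xxbr] -> 13 lines: kvq ztpm xqsxn xxbr cnp dlaet coj dfoi takfd jjjy juign sfv bbnya
Final line count: 13

Answer: 13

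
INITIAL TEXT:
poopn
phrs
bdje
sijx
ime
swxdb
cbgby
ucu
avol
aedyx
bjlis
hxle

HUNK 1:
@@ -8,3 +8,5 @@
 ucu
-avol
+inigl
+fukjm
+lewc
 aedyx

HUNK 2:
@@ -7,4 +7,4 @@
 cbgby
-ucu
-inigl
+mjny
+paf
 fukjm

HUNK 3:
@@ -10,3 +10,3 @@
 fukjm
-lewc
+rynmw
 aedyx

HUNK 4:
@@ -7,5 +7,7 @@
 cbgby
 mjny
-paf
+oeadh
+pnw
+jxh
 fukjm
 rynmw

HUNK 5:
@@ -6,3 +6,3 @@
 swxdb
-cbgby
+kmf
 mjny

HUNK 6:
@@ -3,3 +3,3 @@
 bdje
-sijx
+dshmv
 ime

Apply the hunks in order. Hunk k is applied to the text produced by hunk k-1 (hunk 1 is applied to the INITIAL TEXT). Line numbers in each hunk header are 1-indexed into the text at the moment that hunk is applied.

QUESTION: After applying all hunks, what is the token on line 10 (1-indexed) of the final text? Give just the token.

Hunk 1: at line 8 remove [avol] add [inigl,fukjm,lewc] -> 14 lines: poopn phrs bdje sijx ime swxdb cbgby ucu inigl fukjm lewc aedyx bjlis hxle
Hunk 2: at line 7 remove [ucu,inigl] add [mjny,paf] -> 14 lines: poopn phrs bdje sijx ime swxdb cbgby mjny paf fukjm lewc aedyx bjlis hxle
Hunk 3: at line 10 remove [lewc] add [rynmw] -> 14 lines: poopn phrs bdje sijx ime swxdb cbgby mjny paf fukjm rynmw aedyx bjlis hxle
Hunk 4: at line 7 remove [paf] add [oeadh,pnw,jxh] -> 16 lines: poopn phrs bdje sijx ime swxdb cbgby mjny oeadh pnw jxh fukjm rynmw aedyx bjlis hxle
Hunk 5: at line 6 remove [cbgby] add [kmf] -> 16 lines: poopn phrs bdje sijx ime swxdb kmf mjny oeadh pnw jxh fukjm rynmw aedyx bjlis hxle
Hunk 6: at line 3 remove [sijx] add [dshmv] -> 16 lines: poopn phrs bdje dshmv ime swxdb kmf mjny oeadh pnw jxh fukjm rynmw aedyx bjlis hxle
Final line 10: pnw

Answer: pnw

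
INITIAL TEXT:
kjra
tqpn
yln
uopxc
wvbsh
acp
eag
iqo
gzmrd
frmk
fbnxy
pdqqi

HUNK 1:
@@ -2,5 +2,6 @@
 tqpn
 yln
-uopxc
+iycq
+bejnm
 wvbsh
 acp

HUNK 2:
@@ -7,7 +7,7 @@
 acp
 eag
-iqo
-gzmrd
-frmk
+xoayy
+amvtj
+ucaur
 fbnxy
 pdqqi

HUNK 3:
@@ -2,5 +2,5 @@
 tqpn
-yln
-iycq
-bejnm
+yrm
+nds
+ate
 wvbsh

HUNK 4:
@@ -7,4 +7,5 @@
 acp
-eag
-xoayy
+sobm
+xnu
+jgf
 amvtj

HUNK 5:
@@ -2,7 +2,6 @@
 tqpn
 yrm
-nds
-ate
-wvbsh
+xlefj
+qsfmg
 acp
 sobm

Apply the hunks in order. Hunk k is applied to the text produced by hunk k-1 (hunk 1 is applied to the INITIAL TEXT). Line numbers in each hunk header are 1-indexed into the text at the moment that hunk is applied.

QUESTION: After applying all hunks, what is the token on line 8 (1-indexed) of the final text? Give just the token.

Hunk 1: at line 2 remove [uopxc] add [iycq,bejnm] -> 13 lines: kjra tqpn yln iycq bejnm wvbsh acp eag iqo gzmrd frmk fbnxy pdqqi
Hunk 2: at line 7 remove [iqo,gzmrd,frmk] add [xoayy,amvtj,ucaur] -> 13 lines: kjra tqpn yln iycq bejnm wvbsh acp eag xoayy amvtj ucaur fbnxy pdqqi
Hunk 3: at line 2 remove [yln,iycq,bejnm] add [yrm,nds,ate] -> 13 lines: kjra tqpn yrm nds ate wvbsh acp eag xoayy amvtj ucaur fbnxy pdqqi
Hunk 4: at line 7 remove [eag,xoayy] add [sobm,xnu,jgf] -> 14 lines: kjra tqpn yrm nds ate wvbsh acp sobm xnu jgf amvtj ucaur fbnxy pdqqi
Hunk 5: at line 2 remove [nds,ate,wvbsh] add [xlefj,qsfmg] -> 13 lines: kjra tqpn yrm xlefj qsfmg acp sobm xnu jgf amvtj ucaur fbnxy pdqqi
Final line 8: xnu

Answer: xnu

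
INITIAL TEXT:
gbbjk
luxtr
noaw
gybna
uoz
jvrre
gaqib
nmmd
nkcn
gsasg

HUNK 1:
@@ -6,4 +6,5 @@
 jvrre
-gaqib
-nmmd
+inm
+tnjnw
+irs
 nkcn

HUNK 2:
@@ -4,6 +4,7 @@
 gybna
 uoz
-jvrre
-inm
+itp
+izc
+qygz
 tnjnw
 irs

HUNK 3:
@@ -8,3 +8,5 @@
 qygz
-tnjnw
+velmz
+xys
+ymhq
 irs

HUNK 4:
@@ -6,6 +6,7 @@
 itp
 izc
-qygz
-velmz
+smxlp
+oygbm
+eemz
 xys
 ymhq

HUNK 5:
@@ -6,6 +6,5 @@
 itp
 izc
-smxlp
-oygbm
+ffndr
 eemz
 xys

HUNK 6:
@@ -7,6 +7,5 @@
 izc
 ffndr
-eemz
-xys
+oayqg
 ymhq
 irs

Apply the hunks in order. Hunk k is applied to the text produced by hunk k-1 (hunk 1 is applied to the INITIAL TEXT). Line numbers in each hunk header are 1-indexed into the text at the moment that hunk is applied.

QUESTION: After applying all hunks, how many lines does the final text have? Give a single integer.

Hunk 1: at line 6 remove [gaqib,nmmd] add [inm,tnjnw,irs] -> 11 lines: gbbjk luxtr noaw gybna uoz jvrre inm tnjnw irs nkcn gsasg
Hunk 2: at line 4 remove [jvrre,inm] add [itp,izc,qygz] -> 12 lines: gbbjk luxtr noaw gybna uoz itp izc qygz tnjnw irs nkcn gsasg
Hunk 3: at line 8 remove [tnjnw] add [velmz,xys,ymhq] -> 14 lines: gbbjk luxtr noaw gybna uoz itp izc qygz velmz xys ymhq irs nkcn gsasg
Hunk 4: at line 6 remove [qygz,velmz] add [smxlp,oygbm,eemz] -> 15 lines: gbbjk luxtr noaw gybna uoz itp izc smxlp oygbm eemz xys ymhq irs nkcn gsasg
Hunk 5: at line 6 remove [smxlp,oygbm] add [ffndr] -> 14 lines: gbbjk luxtr noaw gybna uoz itp izc ffndr eemz xys ymhq irs nkcn gsasg
Hunk 6: at line 7 remove [eemz,xys] add [oayqg] -> 13 lines: gbbjk luxtr noaw gybna uoz itp izc ffndr oayqg ymhq irs nkcn gsasg
Final line count: 13

Answer: 13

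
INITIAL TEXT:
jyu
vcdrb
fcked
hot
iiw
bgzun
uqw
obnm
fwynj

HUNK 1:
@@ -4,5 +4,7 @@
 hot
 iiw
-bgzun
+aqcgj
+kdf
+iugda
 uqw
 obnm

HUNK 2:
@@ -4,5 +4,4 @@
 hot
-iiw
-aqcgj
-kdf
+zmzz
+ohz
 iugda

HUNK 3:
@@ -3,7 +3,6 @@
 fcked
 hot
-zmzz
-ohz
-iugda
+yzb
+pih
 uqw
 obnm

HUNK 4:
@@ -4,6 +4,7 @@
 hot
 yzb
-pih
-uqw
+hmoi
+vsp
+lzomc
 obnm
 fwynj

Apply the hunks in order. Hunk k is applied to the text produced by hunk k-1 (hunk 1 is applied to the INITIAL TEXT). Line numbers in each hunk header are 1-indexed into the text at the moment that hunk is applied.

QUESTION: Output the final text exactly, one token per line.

Hunk 1: at line 4 remove [bgzun] add [aqcgj,kdf,iugda] -> 11 lines: jyu vcdrb fcked hot iiw aqcgj kdf iugda uqw obnm fwynj
Hunk 2: at line 4 remove [iiw,aqcgj,kdf] add [zmzz,ohz] -> 10 lines: jyu vcdrb fcked hot zmzz ohz iugda uqw obnm fwynj
Hunk 3: at line 3 remove [zmzz,ohz,iugda] add [yzb,pih] -> 9 lines: jyu vcdrb fcked hot yzb pih uqw obnm fwynj
Hunk 4: at line 4 remove [pih,uqw] add [hmoi,vsp,lzomc] -> 10 lines: jyu vcdrb fcked hot yzb hmoi vsp lzomc obnm fwynj

Answer: jyu
vcdrb
fcked
hot
yzb
hmoi
vsp
lzomc
obnm
fwynj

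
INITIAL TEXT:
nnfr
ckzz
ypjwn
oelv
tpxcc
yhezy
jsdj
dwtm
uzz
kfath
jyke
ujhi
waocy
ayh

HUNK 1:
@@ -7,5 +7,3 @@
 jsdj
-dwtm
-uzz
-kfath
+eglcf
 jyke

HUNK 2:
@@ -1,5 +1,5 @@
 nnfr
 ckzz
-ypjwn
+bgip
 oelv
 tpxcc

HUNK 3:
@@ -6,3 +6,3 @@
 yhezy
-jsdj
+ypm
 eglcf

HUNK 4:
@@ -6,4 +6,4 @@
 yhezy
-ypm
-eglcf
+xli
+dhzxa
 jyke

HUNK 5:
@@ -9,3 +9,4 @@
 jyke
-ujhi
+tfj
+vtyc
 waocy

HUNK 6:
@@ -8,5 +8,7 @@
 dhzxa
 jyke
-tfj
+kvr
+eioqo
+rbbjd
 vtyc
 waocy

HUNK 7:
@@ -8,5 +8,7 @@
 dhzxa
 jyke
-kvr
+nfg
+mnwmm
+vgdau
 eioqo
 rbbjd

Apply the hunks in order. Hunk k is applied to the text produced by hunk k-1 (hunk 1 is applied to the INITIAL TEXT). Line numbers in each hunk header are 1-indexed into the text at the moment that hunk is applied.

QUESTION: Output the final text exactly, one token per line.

Answer: nnfr
ckzz
bgip
oelv
tpxcc
yhezy
xli
dhzxa
jyke
nfg
mnwmm
vgdau
eioqo
rbbjd
vtyc
waocy
ayh

Derivation:
Hunk 1: at line 7 remove [dwtm,uzz,kfath] add [eglcf] -> 12 lines: nnfr ckzz ypjwn oelv tpxcc yhezy jsdj eglcf jyke ujhi waocy ayh
Hunk 2: at line 1 remove [ypjwn] add [bgip] -> 12 lines: nnfr ckzz bgip oelv tpxcc yhezy jsdj eglcf jyke ujhi waocy ayh
Hunk 3: at line 6 remove [jsdj] add [ypm] -> 12 lines: nnfr ckzz bgip oelv tpxcc yhezy ypm eglcf jyke ujhi waocy ayh
Hunk 4: at line 6 remove [ypm,eglcf] add [xli,dhzxa] -> 12 lines: nnfr ckzz bgip oelv tpxcc yhezy xli dhzxa jyke ujhi waocy ayh
Hunk 5: at line 9 remove [ujhi] add [tfj,vtyc] -> 13 lines: nnfr ckzz bgip oelv tpxcc yhezy xli dhzxa jyke tfj vtyc waocy ayh
Hunk 6: at line 8 remove [tfj] add [kvr,eioqo,rbbjd] -> 15 lines: nnfr ckzz bgip oelv tpxcc yhezy xli dhzxa jyke kvr eioqo rbbjd vtyc waocy ayh
Hunk 7: at line 8 remove [kvr] add [nfg,mnwmm,vgdau] -> 17 lines: nnfr ckzz bgip oelv tpxcc yhezy xli dhzxa jyke nfg mnwmm vgdau eioqo rbbjd vtyc waocy ayh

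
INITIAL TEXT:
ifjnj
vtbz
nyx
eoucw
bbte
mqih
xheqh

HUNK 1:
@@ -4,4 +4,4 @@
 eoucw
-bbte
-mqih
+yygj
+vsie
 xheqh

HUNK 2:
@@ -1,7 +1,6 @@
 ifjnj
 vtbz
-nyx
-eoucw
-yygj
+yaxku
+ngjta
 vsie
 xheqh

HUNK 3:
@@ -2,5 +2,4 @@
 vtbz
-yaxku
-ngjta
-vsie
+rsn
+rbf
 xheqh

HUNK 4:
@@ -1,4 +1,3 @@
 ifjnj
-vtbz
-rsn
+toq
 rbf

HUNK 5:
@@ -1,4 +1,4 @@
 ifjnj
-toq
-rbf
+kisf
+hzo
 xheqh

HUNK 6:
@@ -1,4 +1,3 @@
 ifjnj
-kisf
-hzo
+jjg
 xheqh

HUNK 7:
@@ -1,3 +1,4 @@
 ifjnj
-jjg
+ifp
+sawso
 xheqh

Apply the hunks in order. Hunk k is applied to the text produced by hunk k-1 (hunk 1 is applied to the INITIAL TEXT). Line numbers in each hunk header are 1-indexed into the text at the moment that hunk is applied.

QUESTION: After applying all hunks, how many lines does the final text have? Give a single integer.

Answer: 4

Derivation:
Hunk 1: at line 4 remove [bbte,mqih] add [yygj,vsie] -> 7 lines: ifjnj vtbz nyx eoucw yygj vsie xheqh
Hunk 2: at line 1 remove [nyx,eoucw,yygj] add [yaxku,ngjta] -> 6 lines: ifjnj vtbz yaxku ngjta vsie xheqh
Hunk 3: at line 2 remove [yaxku,ngjta,vsie] add [rsn,rbf] -> 5 lines: ifjnj vtbz rsn rbf xheqh
Hunk 4: at line 1 remove [vtbz,rsn] add [toq] -> 4 lines: ifjnj toq rbf xheqh
Hunk 5: at line 1 remove [toq,rbf] add [kisf,hzo] -> 4 lines: ifjnj kisf hzo xheqh
Hunk 6: at line 1 remove [kisf,hzo] add [jjg] -> 3 lines: ifjnj jjg xheqh
Hunk 7: at line 1 remove [jjg] add [ifp,sawso] -> 4 lines: ifjnj ifp sawso xheqh
Final line count: 4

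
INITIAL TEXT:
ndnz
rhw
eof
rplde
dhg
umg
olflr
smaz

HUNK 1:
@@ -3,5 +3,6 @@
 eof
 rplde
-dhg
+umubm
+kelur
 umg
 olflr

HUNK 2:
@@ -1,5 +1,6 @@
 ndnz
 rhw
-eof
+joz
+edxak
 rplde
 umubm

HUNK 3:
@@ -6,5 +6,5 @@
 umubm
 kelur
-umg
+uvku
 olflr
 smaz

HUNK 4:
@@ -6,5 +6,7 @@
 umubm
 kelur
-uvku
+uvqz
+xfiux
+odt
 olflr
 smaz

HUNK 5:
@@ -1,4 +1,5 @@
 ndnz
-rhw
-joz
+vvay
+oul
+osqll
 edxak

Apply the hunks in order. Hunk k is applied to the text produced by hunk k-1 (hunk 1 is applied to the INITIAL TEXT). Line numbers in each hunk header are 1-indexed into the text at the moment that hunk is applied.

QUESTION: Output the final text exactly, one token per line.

Hunk 1: at line 3 remove [dhg] add [umubm,kelur] -> 9 lines: ndnz rhw eof rplde umubm kelur umg olflr smaz
Hunk 2: at line 1 remove [eof] add [joz,edxak] -> 10 lines: ndnz rhw joz edxak rplde umubm kelur umg olflr smaz
Hunk 3: at line 6 remove [umg] add [uvku] -> 10 lines: ndnz rhw joz edxak rplde umubm kelur uvku olflr smaz
Hunk 4: at line 6 remove [uvku] add [uvqz,xfiux,odt] -> 12 lines: ndnz rhw joz edxak rplde umubm kelur uvqz xfiux odt olflr smaz
Hunk 5: at line 1 remove [rhw,joz] add [vvay,oul,osqll] -> 13 lines: ndnz vvay oul osqll edxak rplde umubm kelur uvqz xfiux odt olflr smaz

Answer: ndnz
vvay
oul
osqll
edxak
rplde
umubm
kelur
uvqz
xfiux
odt
olflr
smaz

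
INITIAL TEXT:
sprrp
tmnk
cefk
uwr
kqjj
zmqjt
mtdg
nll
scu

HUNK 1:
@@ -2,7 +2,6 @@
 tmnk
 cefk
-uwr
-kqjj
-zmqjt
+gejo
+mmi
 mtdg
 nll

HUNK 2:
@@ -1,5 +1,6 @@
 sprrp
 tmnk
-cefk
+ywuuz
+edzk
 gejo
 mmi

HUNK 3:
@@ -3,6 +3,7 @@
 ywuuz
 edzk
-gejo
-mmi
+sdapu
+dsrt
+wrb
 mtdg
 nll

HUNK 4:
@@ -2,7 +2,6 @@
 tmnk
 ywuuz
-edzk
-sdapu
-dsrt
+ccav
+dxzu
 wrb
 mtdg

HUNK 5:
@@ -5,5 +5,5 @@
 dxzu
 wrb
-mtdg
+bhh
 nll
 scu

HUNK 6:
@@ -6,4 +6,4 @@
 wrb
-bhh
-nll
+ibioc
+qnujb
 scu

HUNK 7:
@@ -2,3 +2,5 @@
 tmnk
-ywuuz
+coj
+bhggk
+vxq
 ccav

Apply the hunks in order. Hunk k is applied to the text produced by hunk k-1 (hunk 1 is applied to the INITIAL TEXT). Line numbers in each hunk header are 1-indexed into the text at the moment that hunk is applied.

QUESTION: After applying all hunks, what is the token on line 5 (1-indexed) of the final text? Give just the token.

Answer: vxq

Derivation:
Hunk 1: at line 2 remove [uwr,kqjj,zmqjt] add [gejo,mmi] -> 8 lines: sprrp tmnk cefk gejo mmi mtdg nll scu
Hunk 2: at line 1 remove [cefk] add [ywuuz,edzk] -> 9 lines: sprrp tmnk ywuuz edzk gejo mmi mtdg nll scu
Hunk 3: at line 3 remove [gejo,mmi] add [sdapu,dsrt,wrb] -> 10 lines: sprrp tmnk ywuuz edzk sdapu dsrt wrb mtdg nll scu
Hunk 4: at line 2 remove [edzk,sdapu,dsrt] add [ccav,dxzu] -> 9 lines: sprrp tmnk ywuuz ccav dxzu wrb mtdg nll scu
Hunk 5: at line 5 remove [mtdg] add [bhh] -> 9 lines: sprrp tmnk ywuuz ccav dxzu wrb bhh nll scu
Hunk 6: at line 6 remove [bhh,nll] add [ibioc,qnujb] -> 9 lines: sprrp tmnk ywuuz ccav dxzu wrb ibioc qnujb scu
Hunk 7: at line 2 remove [ywuuz] add [coj,bhggk,vxq] -> 11 lines: sprrp tmnk coj bhggk vxq ccav dxzu wrb ibioc qnujb scu
Final line 5: vxq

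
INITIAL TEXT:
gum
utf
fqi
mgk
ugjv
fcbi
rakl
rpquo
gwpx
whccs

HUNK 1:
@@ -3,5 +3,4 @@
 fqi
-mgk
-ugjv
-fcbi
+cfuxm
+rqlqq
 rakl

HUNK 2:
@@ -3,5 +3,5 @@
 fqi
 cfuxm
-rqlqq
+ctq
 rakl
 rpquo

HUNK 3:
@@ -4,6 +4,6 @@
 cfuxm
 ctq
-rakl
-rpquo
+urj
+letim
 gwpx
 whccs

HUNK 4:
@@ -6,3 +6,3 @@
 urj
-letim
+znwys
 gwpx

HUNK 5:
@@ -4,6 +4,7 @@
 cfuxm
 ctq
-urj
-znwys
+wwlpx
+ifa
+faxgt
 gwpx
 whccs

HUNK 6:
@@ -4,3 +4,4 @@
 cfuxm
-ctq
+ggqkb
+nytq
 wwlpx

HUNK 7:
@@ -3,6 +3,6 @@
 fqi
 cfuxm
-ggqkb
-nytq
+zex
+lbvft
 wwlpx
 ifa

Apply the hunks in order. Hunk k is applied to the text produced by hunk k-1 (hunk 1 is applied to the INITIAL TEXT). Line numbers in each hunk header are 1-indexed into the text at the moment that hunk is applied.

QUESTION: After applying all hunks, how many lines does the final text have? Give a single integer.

Answer: 11

Derivation:
Hunk 1: at line 3 remove [mgk,ugjv,fcbi] add [cfuxm,rqlqq] -> 9 lines: gum utf fqi cfuxm rqlqq rakl rpquo gwpx whccs
Hunk 2: at line 3 remove [rqlqq] add [ctq] -> 9 lines: gum utf fqi cfuxm ctq rakl rpquo gwpx whccs
Hunk 3: at line 4 remove [rakl,rpquo] add [urj,letim] -> 9 lines: gum utf fqi cfuxm ctq urj letim gwpx whccs
Hunk 4: at line 6 remove [letim] add [znwys] -> 9 lines: gum utf fqi cfuxm ctq urj znwys gwpx whccs
Hunk 5: at line 4 remove [urj,znwys] add [wwlpx,ifa,faxgt] -> 10 lines: gum utf fqi cfuxm ctq wwlpx ifa faxgt gwpx whccs
Hunk 6: at line 4 remove [ctq] add [ggqkb,nytq] -> 11 lines: gum utf fqi cfuxm ggqkb nytq wwlpx ifa faxgt gwpx whccs
Hunk 7: at line 3 remove [ggqkb,nytq] add [zex,lbvft] -> 11 lines: gum utf fqi cfuxm zex lbvft wwlpx ifa faxgt gwpx whccs
Final line count: 11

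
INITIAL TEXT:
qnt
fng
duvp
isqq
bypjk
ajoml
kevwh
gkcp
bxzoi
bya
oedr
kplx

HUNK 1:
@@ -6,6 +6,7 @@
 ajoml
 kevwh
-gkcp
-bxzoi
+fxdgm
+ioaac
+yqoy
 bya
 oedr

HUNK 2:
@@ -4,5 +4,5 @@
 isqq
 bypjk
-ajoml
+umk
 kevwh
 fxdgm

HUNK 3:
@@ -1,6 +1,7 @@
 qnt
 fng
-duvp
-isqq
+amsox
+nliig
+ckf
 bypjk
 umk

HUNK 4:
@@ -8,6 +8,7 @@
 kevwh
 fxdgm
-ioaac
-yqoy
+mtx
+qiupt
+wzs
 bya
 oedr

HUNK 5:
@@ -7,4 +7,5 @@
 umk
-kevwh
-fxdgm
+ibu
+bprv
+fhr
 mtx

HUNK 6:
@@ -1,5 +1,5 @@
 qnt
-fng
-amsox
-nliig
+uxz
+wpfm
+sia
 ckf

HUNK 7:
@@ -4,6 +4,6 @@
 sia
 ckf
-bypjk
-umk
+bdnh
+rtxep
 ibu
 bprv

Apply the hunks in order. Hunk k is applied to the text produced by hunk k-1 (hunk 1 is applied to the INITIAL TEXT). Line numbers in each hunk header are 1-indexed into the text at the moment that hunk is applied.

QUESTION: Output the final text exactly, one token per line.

Hunk 1: at line 6 remove [gkcp,bxzoi] add [fxdgm,ioaac,yqoy] -> 13 lines: qnt fng duvp isqq bypjk ajoml kevwh fxdgm ioaac yqoy bya oedr kplx
Hunk 2: at line 4 remove [ajoml] add [umk] -> 13 lines: qnt fng duvp isqq bypjk umk kevwh fxdgm ioaac yqoy bya oedr kplx
Hunk 3: at line 1 remove [duvp,isqq] add [amsox,nliig,ckf] -> 14 lines: qnt fng amsox nliig ckf bypjk umk kevwh fxdgm ioaac yqoy bya oedr kplx
Hunk 4: at line 8 remove [ioaac,yqoy] add [mtx,qiupt,wzs] -> 15 lines: qnt fng amsox nliig ckf bypjk umk kevwh fxdgm mtx qiupt wzs bya oedr kplx
Hunk 5: at line 7 remove [kevwh,fxdgm] add [ibu,bprv,fhr] -> 16 lines: qnt fng amsox nliig ckf bypjk umk ibu bprv fhr mtx qiupt wzs bya oedr kplx
Hunk 6: at line 1 remove [fng,amsox,nliig] add [uxz,wpfm,sia] -> 16 lines: qnt uxz wpfm sia ckf bypjk umk ibu bprv fhr mtx qiupt wzs bya oedr kplx
Hunk 7: at line 4 remove [bypjk,umk] add [bdnh,rtxep] -> 16 lines: qnt uxz wpfm sia ckf bdnh rtxep ibu bprv fhr mtx qiupt wzs bya oedr kplx

Answer: qnt
uxz
wpfm
sia
ckf
bdnh
rtxep
ibu
bprv
fhr
mtx
qiupt
wzs
bya
oedr
kplx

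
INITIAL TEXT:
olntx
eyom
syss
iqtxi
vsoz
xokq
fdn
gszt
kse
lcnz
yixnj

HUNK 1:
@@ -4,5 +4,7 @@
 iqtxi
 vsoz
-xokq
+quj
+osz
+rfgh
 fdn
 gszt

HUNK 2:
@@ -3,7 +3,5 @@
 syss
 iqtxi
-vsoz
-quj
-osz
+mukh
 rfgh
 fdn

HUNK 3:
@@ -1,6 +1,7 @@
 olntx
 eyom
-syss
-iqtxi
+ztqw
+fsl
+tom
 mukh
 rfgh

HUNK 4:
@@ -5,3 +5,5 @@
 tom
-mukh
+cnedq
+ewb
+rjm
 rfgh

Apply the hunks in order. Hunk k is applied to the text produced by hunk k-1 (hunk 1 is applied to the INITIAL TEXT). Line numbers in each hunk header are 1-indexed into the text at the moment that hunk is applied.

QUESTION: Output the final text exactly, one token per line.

Answer: olntx
eyom
ztqw
fsl
tom
cnedq
ewb
rjm
rfgh
fdn
gszt
kse
lcnz
yixnj

Derivation:
Hunk 1: at line 4 remove [xokq] add [quj,osz,rfgh] -> 13 lines: olntx eyom syss iqtxi vsoz quj osz rfgh fdn gszt kse lcnz yixnj
Hunk 2: at line 3 remove [vsoz,quj,osz] add [mukh] -> 11 lines: olntx eyom syss iqtxi mukh rfgh fdn gszt kse lcnz yixnj
Hunk 3: at line 1 remove [syss,iqtxi] add [ztqw,fsl,tom] -> 12 lines: olntx eyom ztqw fsl tom mukh rfgh fdn gszt kse lcnz yixnj
Hunk 4: at line 5 remove [mukh] add [cnedq,ewb,rjm] -> 14 lines: olntx eyom ztqw fsl tom cnedq ewb rjm rfgh fdn gszt kse lcnz yixnj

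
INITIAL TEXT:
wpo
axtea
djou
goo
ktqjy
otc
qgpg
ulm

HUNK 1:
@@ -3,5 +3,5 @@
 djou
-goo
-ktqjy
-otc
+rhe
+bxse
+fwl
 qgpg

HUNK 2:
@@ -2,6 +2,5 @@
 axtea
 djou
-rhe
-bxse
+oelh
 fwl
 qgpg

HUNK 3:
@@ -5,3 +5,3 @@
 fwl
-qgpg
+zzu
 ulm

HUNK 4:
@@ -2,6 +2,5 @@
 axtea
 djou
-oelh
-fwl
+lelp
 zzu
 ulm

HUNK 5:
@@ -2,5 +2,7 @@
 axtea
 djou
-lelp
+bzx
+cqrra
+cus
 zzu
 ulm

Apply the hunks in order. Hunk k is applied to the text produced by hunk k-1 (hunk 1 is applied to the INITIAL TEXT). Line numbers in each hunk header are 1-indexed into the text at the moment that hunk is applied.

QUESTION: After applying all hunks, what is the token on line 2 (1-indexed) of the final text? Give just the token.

Answer: axtea

Derivation:
Hunk 1: at line 3 remove [goo,ktqjy,otc] add [rhe,bxse,fwl] -> 8 lines: wpo axtea djou rhe bxse fwl qgpg ulm
Hunk 2: at line 2 remove [rhe,bxse] add [oelh] -> 7 lines: wpo axtea djou oelh fwl qgpg ulm
Hunk 3: at line 5 remove [qgpg] add [zzu] -> 7 lines: wpo axtea djou oelh fwl zzu ulm
Hunk 4: at line 2 remove [oelh,fwl] add [lelp] -> 6 lines: wpo axtea djou lelp zzu ulm
Hunk 5: at line 2 remove [lelp] add [bzx,cqrra,cus] -> 8 lines: wpo axtea djou bzx cqrra cus zzu ulm
Final line 2: axtea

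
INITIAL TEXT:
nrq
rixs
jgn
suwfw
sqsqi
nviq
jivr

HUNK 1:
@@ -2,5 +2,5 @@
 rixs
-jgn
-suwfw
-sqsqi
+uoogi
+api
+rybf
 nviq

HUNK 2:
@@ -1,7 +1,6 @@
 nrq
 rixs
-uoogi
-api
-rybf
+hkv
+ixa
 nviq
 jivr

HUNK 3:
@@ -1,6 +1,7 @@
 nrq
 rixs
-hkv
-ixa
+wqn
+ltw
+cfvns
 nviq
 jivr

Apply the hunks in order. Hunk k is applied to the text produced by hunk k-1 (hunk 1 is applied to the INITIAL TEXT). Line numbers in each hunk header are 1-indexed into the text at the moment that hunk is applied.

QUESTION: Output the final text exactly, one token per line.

Answer: nrq
rixs
wqn
ltw
cfvns
nviq
jivr

Derivation:
Hunk 1: at line 2 remove [jgn,suwfw,sqsqi] add [uoogi,api,rybf] -> 7 lines: nrq rixs uoogi api rybf nviq jivr
Hunk 2: at line 1 remove [uoogi,api,rybf] add [hkv,ixa] -> 6 lines: nrq rixs hkv ixa nviq jivr
Hunk 3: at line 1 remove [hkv,ixa] add [wqn,ltw,cfvns] -> 7 lines: nrq rixs wqn ltw cfvns nviq jivr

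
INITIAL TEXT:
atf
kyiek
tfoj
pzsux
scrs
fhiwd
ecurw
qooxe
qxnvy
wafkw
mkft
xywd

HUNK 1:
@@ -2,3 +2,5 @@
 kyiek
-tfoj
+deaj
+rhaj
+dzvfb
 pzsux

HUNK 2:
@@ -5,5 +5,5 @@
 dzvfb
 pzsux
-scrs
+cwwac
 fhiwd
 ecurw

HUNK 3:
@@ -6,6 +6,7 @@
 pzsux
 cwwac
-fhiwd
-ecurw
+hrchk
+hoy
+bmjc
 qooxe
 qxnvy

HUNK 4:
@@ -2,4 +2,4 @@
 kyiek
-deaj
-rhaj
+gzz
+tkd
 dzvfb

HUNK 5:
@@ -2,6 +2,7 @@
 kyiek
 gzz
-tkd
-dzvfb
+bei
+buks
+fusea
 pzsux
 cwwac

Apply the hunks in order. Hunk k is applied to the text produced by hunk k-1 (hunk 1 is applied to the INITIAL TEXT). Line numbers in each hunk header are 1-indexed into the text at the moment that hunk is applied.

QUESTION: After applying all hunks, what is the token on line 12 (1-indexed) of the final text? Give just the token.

Hunk 1: at line 2 remove [tfoj] add [deaj,rhaj,dzvfb] -> 14 lines: atf kyiek deaj rhaj dzvfb pzsux scrs fhiwd ecurw qooxe qxnvy wafkw mkft xywd
Hunk 2: at line 5 remove [scrs] add [cwwac] -> 14 lines: atf kyiek deaj rhaj dzvfb pzsux cwwac fhiwd ecurw qooxe qxnvy wafkw mkft xywd
Hunk 3: at line 6 remove [fhiwd,ecurw] add [hrchk,hoy,bmjc] -> 15 lines: atf kyiek deaj rhaj dzvfb pzsux cwwac hrchk hoy bmjc qooxe qxnvy wafkw mkft xywd
Hunk 4: at line 2 remove [deaj,rhaj] add [gzz,tkd] -> 15 lines: atf kyiek gzz tkd dzvfb pzsux cwwac hrchk hoy bmjc qooxe qxnvy wafkw mkft xywd
Hunk 5: at line 2 remove [tkd,dzvfb] add [bei,buks,fusea] -> 16 lines: atf kyiek gzz bei buks fusea pzsux cwwac hrchk hoy bmjc qooxe qxnvy wafkw mkft xywd
Final line 12: qooxe

Answer: qooxe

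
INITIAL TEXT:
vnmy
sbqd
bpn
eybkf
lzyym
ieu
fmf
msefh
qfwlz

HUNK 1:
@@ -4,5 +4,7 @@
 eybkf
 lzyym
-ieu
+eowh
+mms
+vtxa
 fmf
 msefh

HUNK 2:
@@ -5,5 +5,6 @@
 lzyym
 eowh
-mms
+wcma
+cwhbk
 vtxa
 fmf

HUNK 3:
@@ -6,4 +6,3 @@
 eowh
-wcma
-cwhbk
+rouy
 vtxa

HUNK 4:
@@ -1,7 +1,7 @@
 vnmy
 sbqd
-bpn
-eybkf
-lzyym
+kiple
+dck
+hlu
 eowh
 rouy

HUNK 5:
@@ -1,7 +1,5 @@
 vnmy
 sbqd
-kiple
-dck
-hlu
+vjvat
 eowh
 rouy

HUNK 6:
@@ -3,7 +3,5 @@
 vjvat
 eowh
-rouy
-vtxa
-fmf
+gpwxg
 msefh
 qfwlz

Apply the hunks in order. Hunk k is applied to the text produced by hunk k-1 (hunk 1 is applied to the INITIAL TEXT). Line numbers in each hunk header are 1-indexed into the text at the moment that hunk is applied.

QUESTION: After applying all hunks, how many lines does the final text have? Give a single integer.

Hunk 1: at line 4 remove [ieu] add [eowh,mms,vtxa] -> 11 lines: vnmy sbqd bpn eybkf lzyym eowh mms vtxa fmf msefh qfwlz
Hunk 2: at line 5 remove [mms] add [wcma,cwhbk] -> 12 lines: vnmy sbqd bpn eybkf lzyym eowh wcma cwhbk vtxa fmf msefh qfwlz
Hunk 3: at line 6 remove [wcma,cwhbk] add [rouy] -> 11 lines: vnmy sbqd bpn eybkf lzyym eowh rouy vtxa fmf msefh qfwlz
Hunk 4: at line 1 remove [bpn,eybkf,lzyym] add [kiple,dck,hlu] -> 11 lines: vnmy sbqd kiple dck hlu eowh rouy vtxa fmf msefh qfwlz
Hunk 5: at line 1 remove [kiple,dck,hlu] add [vjvat] -> 9 lines: vnmy sbqd vjvat eowh rouy vtxa fmf msefh qfwlz
Hunk 6: at line 3 remove [rouy,vtxa,fmf] add [gpwxg] -> 7 lines: vnmy sbqd vjvat eowh gpwxg msefh qfwlz
Final line count: 7

Answer: 7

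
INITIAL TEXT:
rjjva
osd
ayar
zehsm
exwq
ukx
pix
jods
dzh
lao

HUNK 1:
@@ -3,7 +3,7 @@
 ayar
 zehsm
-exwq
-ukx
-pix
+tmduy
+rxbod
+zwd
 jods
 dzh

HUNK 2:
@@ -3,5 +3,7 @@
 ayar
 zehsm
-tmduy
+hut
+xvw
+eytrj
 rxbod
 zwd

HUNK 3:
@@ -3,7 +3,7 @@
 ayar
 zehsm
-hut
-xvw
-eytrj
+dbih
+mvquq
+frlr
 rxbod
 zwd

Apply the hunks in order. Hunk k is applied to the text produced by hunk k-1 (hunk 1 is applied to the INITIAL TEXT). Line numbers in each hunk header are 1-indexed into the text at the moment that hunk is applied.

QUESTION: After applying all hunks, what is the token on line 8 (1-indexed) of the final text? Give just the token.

Hunk 1: at line 3 remove [exwq,ukx,pix] add [tmduy,rxbod,zwd] -> 10 lines: rjjva osd ayar zehsm tmduy rxbod zwd jods dzh lao
Hunk 2: at line 3 remove [tmduy] add [hut,xvw,eytrj] -> 12 lines: rjjva osd ayar zehsm hut xvw eytrj rxbod zwd jods dzh lao
Hunk 3: at line 3 remove [hut,xvw,eytrj] add [dbih,mvquq,frlr] -> 12 lines: rjjva osd ayar zehsm dbih mvquq frlr rxbod zwd jods dzh lao
Final line 8: rxbod

Answer: rxbod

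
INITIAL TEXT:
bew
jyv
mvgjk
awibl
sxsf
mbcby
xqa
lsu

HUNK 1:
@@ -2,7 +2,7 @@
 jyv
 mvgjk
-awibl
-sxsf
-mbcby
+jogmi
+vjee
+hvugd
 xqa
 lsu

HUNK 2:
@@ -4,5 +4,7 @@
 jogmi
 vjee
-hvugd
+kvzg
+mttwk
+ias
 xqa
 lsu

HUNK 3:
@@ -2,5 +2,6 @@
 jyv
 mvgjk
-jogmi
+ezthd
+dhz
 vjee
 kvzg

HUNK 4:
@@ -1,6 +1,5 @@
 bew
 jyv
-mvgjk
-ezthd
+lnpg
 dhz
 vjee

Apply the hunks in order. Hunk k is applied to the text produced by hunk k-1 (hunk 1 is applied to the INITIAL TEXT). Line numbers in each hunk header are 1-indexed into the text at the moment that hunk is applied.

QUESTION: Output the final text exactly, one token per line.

Answer: bew
jyv
lnpg
dhz
vjee
kvzg
mttwk
ias
xqa
lsu

Derivation:
Hunk 1: at line 2 remove [awibl,sxsf,mbcby] add [jogmi,vjee,hvugd] -> 8 lines: bew jyv mvgjk jogmi vjee hvugd xqa lsu
Hunk 2: at line 4 remove [hvugd] add [kvzg,mttwk,ias] -> 10 lines: bew jyv mvgjk jogmi vjee kvzg mttwk ias xqa lsu
Hunk 3: at line 2 remove [jogmi] add [ezthd,dhz] -> 11 lines: bew jyv mvgjk ezthd dhz vjee kvzg mttwk ias xqa lsu
Hunk 4: at line 1 remove [mvgjk,ezthd] add [lnpg] -> 10 lines: bew jyv lnpg dhz vjee kvzg mttwk ias xqa lsu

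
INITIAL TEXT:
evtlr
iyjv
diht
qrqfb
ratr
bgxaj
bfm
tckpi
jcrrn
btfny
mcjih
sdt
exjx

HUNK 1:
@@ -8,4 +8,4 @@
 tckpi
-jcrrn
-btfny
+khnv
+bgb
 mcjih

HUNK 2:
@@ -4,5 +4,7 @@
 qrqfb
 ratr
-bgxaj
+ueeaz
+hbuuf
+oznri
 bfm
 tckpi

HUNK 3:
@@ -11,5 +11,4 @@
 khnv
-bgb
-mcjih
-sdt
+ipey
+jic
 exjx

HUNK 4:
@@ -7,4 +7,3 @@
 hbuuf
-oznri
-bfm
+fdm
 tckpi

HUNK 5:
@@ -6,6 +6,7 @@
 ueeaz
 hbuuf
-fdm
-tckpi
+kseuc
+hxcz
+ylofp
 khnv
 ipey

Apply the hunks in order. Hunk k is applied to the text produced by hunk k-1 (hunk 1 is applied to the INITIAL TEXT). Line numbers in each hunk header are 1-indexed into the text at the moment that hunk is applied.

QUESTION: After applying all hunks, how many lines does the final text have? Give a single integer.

Answer: 14

Derivation:
Hunk 1: at line 8 remove [jcrrn,btfny] add [khnv,bgb] -> 13 lines: evtlr iyjv diht qrqfb ratr bgxaj bfm tckpi khnv bgb mcjih sdt exjx
Hunk 2: at line 4 remove [bgxaj] add [ueeaz,hbuuf,oznri] -> 15 lines: evtlr iyjv diht qrqfb ratr ueeaz hbuuf oznri bfm tckpi khnv bgb mcjih sdt exjx
Hunk 3: at line 11 remove [bgb,mcjih,sdt] add [ipey,jic] -> 14 lines: evtlr iyjv diht qrqfb ratr ueeaz hbuuf oznri bfm tckpi khnv ipey jic exjx
Hunk 4: at line 7 remove [oznri,bfm] add [fdm] -> 13 lines: evtlr iyjv diht qrqfb ratr ueeaz hbuuf fdm tckpi khnv ipey jic exjx
Hunk 5: at line 6 remove [fdm,tckpi] add [kseuc,hxcz,ylofp] -> 14 lines: evtlr iyjv diht qrqfb ratr ueeaz hbuuf kseuc hxcz ylofp khnv ipey jic exjx
Final line count: 14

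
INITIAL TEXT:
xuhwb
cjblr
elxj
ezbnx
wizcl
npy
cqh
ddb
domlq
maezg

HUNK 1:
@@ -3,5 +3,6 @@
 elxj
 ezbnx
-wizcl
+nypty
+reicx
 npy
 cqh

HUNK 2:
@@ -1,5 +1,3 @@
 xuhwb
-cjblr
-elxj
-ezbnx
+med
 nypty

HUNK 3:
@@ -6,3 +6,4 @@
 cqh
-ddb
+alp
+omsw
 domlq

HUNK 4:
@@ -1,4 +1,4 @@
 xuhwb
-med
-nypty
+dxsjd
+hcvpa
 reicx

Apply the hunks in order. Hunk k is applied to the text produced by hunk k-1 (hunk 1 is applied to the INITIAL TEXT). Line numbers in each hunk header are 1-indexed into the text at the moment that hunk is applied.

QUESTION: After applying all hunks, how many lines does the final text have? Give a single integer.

Answer: 10

Derivation:
Hunk 1: at line 3 remove [wizcl] add [nypty,reicx] -> 11 lines: xuhwb cjblr elxj ezbnx nypty reicx npy cqh ddb domlq maezg
Hunk 2: at line 1 remove [cjblr,elxj,ezbnx] add [med] -> 9 lines: xuhwb med nypty reicx npy cqh ddb domlq maezg
Hunk 3: at line 6 remove [ddb] add [alp,omsw] -> 10 lines: xuhwb med nypty reicx npy cqh alp omsw domlq maezg
Hunk 4: at line 1 remove [med,nypty] add [dxsjd,hcvpa] -> 10 lines: xuhwb dxsjd hcvpa reicx npy cqh alp omsw domlq maezg
Final line count: 10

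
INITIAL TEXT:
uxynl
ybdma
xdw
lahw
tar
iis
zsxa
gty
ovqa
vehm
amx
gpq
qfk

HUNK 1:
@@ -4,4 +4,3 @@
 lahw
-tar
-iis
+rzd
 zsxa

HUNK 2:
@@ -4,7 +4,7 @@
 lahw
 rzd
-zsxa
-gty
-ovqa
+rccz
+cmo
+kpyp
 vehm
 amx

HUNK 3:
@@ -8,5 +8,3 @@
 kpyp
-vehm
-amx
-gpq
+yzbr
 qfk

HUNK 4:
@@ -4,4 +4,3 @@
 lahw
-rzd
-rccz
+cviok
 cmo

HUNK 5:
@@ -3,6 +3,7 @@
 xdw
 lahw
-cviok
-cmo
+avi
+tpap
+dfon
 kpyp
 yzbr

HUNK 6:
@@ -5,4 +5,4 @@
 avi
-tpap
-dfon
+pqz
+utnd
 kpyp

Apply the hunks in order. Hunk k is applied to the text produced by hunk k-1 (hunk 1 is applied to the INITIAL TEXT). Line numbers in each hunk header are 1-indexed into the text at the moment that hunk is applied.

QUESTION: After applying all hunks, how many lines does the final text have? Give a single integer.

Answer: 10

Derivation:
Hunk 1: at line 4 remove [tar,iis] add [rzd] -> 12 lines: uxynl ybdma xdw lahw rzd zsxa gty ovqa vehm amx gpq qfk
Hunk 2: at line 4 remove [zsxa,gty,ovqa] add [rccz,cmo,kpyp] -> 12 lines: uxynl ybdma xdw lahw rzd rccz cmo kpyp vehm amx gpq qfk
Hunk 3: at line 8 remove [vehm,amx,gpq] add [yzbr] -> 10 lines: uxynl ybdma xdw lahw rzd rccz cmo kpyp yzbr qfk
Hunk 4: at line 4 remove [rzd,rccz] add [cviok] -> 9 lines: uxynl ybdma xdw lahw cviok cmo kpyp yzbr qfk
Hunk 5: at line 3 remove [cviok,cmo] add [avi,tpap,dfon] -> 10 lines: uxynl ybdma xdw lahw avi tpap dfon kpyp yzbr qfk
Hunk 6: at line 5 remove [tpap,dfon] add [pqz,utnd] -> 10 lines: uxynl ybdma xdw lahw avi pqz utnd kpyp yzbr qfk
Final line count: 10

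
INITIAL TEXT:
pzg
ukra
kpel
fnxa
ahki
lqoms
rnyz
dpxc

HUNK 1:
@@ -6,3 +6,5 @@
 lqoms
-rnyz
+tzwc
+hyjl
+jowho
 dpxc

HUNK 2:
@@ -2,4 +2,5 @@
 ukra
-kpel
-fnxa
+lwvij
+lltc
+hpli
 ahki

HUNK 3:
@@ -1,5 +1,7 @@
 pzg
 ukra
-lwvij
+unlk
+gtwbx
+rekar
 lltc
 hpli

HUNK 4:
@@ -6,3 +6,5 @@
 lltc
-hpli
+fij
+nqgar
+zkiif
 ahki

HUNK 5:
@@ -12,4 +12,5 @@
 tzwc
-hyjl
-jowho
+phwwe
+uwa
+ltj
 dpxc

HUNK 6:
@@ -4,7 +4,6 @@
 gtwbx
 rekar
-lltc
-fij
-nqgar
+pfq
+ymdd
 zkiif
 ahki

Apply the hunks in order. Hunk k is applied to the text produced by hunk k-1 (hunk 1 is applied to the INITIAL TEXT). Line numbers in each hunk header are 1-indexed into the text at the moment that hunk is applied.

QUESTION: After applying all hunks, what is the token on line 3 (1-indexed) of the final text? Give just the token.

Answer: unlk

Derivation:
Hunk 1: at line 6 remove [rnyz] add [tzwc,hyjl,jowho] -> 10 lines: pzg ukra kpel fnxa ahki lqoms tzwc hyjl jowho dpxc
Hunk 2: at line 2 remove [kpel,fnxa] add [lwvij,lltc,hpli] -> 11 lines: pzg ukra lwvij lltc hpli ahki lqoms tzwc hyjl jowho dpxc
Hunk 3: at line 1 remove [lwvij] add [unlk,gtwbx,rekar] -> 13 lines: pzg ukra unlk gtwbx rekar lltc hpli ahki lqoms tzwc hyjl jowho dpxc
Hunk 4: at line 6 remove [hpli] add [fij,nqgar,zkiif] -> 15 lines: pzg ukra unlk gtwbx rekar lltc fij nqgar zkiif ahki lqoms tzwc hyjl jowho dpxc
Hunk 5: at line 12 remove [hyjl,jowho] add [phwwe,uwa,ltj] -> 16 lines: pzg ukra unlk gtwbx rekar lltc fij nqgar zkiif ahki lqoms tzwc phwwe uwa ltj dpxc
Hunk 6: at line 4 remove [lltc,fij,nqgar] add [pfq,ymdd] -> 15 lines: pzg ukra unlk gtwbx rekar pfq ymdd zkiif ahki lqoms tzwc phwwe uwa ltj dpxc
Final line 3: unlk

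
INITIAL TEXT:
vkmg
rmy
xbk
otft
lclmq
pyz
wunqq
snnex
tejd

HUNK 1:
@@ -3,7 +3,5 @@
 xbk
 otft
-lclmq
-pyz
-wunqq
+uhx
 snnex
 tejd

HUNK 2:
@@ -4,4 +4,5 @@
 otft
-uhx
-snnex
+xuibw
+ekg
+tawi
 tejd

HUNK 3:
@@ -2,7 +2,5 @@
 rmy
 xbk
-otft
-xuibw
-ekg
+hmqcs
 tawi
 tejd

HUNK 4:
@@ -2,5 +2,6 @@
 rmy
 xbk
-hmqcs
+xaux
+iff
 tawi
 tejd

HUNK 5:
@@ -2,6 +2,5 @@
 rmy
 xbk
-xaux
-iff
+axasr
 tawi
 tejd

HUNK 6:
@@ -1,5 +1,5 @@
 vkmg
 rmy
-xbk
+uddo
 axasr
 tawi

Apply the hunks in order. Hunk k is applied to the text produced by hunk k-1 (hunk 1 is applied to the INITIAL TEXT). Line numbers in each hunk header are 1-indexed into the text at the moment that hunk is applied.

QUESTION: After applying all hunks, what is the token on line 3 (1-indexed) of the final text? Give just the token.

Answer: uddo

Derivation:
Hunk 1: at line 3 remove [lclmq,pyz,wunqq] add [uhx] -> 7 lines: vkmg rmy xbk otft uhx snnex tejd
Hunk 2: at line 4 remove [uhx,snnex] add [xuibw,ekg,tawi] -> 8 lines: vkmg rmy xbk otft xuibw ekg tawi tejd
Hunk 3: at line 2 remove [otft,xuibw,ekg] add [hmqcs] -> 6 lines: vkmg rmy xbk hmqcs tawi tejd
Hunk 4: at line 2 remove [hmqcs] add [xaux,iff] -> 7 lines: vkmg rmy xbk xaux iff tawi tejd
Hunk 5: at line 2 remove [xaux,iff] add [axasr] -> 6 lines: vkmg rmy xbk axasr tawi tejd
Hunk 6: at line 1 remove [xbk] add [uddo] -> 6 lines: vkmg rmy uddo axasr tawi tejd
Final line 3: uddo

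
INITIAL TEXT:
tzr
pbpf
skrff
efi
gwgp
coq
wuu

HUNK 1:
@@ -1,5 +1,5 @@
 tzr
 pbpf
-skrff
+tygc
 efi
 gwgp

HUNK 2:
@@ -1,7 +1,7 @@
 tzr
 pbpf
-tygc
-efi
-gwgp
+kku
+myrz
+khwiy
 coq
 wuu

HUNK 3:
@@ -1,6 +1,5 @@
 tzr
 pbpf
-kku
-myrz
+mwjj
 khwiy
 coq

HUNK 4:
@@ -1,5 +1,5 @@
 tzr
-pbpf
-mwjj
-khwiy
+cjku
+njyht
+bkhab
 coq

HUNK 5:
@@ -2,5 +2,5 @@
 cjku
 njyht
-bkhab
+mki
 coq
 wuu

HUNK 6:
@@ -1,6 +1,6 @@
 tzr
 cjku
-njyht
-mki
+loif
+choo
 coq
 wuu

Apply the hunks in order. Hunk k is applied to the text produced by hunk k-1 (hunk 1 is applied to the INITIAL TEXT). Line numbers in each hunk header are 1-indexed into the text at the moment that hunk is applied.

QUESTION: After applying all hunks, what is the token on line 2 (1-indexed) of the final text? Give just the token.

Hunk 1: at line 1 remove [skrff] add [tygc] -> 7 lines: tzr pbpf tygc efi gwgp coq wuu
Hunk 2: at line 1 remove [tygc,efi,gwgp] add [kku,myrz,khwiy] -> 7 lines: tzr pbpf kku myrz khwiy coq wuu
Hunk 3: at line 1 remove [kku,myrz] add [mwjj] -> 6 lines: tzr pbpf mwjj khwiy coq wuu
Hunk 4: at line 1 remove [pbpf,mwjj,khwiy] add [cjku,njyht,bkhab] -> 6 lines: tzr cjku njyht bkhab coq wuu
Hunk 5: at line 2 remove [bkhab] add [mki] -> 6 lines: tzr cjku njyht mki coq wuu
Hunk 6: at line 1 remove [njyht,mki] add [loif,choo] -> 6 lines: tzr cjku loif choo coq wuu
Final line 2: cjku

Answer: cjku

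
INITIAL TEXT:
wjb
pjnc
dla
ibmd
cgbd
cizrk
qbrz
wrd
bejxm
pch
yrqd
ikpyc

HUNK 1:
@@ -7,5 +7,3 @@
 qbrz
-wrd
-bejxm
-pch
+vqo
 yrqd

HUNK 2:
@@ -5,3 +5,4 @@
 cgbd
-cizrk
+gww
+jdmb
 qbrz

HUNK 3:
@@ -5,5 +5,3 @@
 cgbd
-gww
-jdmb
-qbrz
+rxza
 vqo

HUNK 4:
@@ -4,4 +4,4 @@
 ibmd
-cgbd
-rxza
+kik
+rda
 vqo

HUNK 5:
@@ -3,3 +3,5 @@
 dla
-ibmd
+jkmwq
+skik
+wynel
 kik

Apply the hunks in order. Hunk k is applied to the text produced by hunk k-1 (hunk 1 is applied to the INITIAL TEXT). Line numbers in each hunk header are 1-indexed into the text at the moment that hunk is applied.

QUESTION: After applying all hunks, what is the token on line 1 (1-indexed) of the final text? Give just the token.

Hunk 1: at line 7 remove [wrd,bejxm,pch] add [vqo] -> 10 lines: wjb pjnc dla ibmd cgbd cizrk qbrz vqo yrqd ikpyc
Hunk 2: at line 5 remove [cizrk] add [gww,jdmb] -> 11 lines: wjb pjnc dla ibmd cgbd gww jdmb qbrz vqo yrqd ikpyc
Hunk 3: at line 5 remove [gww,jdmb,qbrz] add [rxza] -> 9 lines: wjb pjnc dla ibmd cgbd rxza vqo yrqd ikpyc
Hunk 4: at line 4 remove [cgbd,rxza] add [kik,rda] -> 9 lines: wjb pjnc dla ibmd kik rda vqo yrqd ikpyc
Hunk 5: at line 3 remove [ibmd] add [jkmwq,skik,wynel] -> 11 lines: wjb pjnc dla jkmwq skik wynel kik rda vqo yrqd ikpyc
Final line 1: wjb

Answer: wjb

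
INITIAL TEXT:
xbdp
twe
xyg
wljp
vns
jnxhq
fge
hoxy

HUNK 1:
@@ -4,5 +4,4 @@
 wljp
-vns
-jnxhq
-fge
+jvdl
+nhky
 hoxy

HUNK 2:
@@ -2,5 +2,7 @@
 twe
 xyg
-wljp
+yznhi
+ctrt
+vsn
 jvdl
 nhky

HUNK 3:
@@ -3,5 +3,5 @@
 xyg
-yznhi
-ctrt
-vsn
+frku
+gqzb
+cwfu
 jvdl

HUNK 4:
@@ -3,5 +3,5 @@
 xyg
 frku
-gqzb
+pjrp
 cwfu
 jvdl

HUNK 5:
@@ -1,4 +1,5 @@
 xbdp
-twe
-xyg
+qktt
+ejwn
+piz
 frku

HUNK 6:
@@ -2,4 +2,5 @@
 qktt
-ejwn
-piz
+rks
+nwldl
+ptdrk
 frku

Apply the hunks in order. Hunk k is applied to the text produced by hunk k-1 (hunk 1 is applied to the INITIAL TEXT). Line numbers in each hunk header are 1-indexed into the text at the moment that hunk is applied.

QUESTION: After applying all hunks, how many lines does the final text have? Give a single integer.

Hunk 1: at line 4 remove [vns,jnxhq,fge] add [jvdl,nhky] -> 7 lines: xbdp twe xyg wljp jvdl nhky hoxy
Hunk 2: at line 2 remove [wljp] add [yznhi,ctrt,vsn] -> 9 lines: xbdp twe xyg yznhi ctrt vsn jvdl nhky hoxy
Hunk 3: at line 3 remove [yznhi,ctrt,vsn] add [frku,gqzb,cwfu] -> 9 lines: xbdp twe xyg frku gqzb cwfu jvdl nhky hoxy
Hunk 4: at line 3 remove [gqzb] add [pjrp] -> 9 lines: xbdp twe xyg frku pjrp cwfu jvdl nhky hoxy
Hunk 5: at line 1 remove [twe,xyg] add [qktt,ejwn,piz] -> 10 lines: xbdp qktt ejwn piz frku pjrp cwfu jvdl nhky hoxy
Hunk 6: at line 2 remove [ejwn,piz] add [rks,nwldl,ptdrk] -> 11 lines: xbdp qktt rks nwldl ptdrk frku pjrp cwfu jvdl nhky hoxy
Final line count: 11

Answer: 11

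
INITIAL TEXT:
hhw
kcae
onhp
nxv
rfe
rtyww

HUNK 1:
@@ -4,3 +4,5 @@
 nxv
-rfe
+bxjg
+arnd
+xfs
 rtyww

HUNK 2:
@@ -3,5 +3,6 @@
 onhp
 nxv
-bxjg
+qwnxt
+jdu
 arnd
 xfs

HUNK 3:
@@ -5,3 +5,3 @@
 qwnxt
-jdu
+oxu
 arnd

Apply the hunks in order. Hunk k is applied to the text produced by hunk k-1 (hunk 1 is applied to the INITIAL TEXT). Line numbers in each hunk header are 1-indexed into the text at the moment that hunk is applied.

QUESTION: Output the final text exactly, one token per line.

Answer: hhw
kcae
onhp
nxv
qwnxt
oxu
arnd
xfs
rtyww

Derivation:
Hunk 1: at line 4 remove [rfe] add [bxjg,arnd,xfs] -> 8 lines: hhw kcae onhp nxv bxjg arnd xfs rtyww
Hunk 2: at line 3 remove [bxjg] add [qwnxt,jdu] -> 9 lines: hhw kcae onhp nxv qwnxt jdu arnd xfs rtyww
Hunk 3: at line 5 remove [jdu] add [oxu] -> 9 lines: hhw kcae onhp nxv qwnxt oxu arnd xfs rtyww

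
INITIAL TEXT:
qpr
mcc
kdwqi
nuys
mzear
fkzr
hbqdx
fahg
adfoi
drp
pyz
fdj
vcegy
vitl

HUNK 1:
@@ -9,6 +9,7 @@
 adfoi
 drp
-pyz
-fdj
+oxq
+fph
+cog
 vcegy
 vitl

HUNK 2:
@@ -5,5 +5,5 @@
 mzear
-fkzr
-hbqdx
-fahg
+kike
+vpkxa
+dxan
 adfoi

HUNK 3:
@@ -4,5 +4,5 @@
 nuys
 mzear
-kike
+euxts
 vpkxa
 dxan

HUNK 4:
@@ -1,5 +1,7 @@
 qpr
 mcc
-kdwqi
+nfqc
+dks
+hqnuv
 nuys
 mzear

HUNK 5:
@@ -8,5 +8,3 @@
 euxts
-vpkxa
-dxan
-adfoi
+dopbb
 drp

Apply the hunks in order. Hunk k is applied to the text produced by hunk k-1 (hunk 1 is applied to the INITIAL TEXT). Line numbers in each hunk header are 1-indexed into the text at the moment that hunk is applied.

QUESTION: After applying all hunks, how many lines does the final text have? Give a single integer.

Hunk 1: at line 9 remove [pyz,fdj] add [oxq,fph,cog] -> 15 lines: qpr mcc kdwqi nuys mzear fkzr hbqdx fahg adfoi drp oxq fph cog vcegy vitl
Hunk 2: at line 5 remove [fkzr,hbqdx,fahg] add [kike,vpkxa,dxan] -> 15 lines: qpr mcc kdwqi nuys mzear kike vpkxa dxan adfoi drp oxq fph cog vcegy vitl
Hunk 3: at line 4 remove [kike] add [euxts] -> 15 lines: qpr mcc kdwqi nuys mzear euxts vpkxa dxan adfoi drp oxq fph cog vcegy vitl
Hunk 4: at line 1 remove [kdwqi] add [nfqc,dks,hqnuv] -> 17 lines: qpr mcc nfqc dks hqnuv nuys mzear euxts vpkxa dxan adfoi drp oxq fph cog vcegy vitl
Hunk 5: at line 8 remove [vpkxa,dxan,adfoi] add [dopbb] -> 15 lines: qpr mcc nfqc dks hqnuv nuys mzear euxts dopbb drp oxq fph cog vcegy vitl
Final line count: 15

Answer: 15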